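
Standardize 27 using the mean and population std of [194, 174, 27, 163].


μ = 139.5, σ = 65.8958
z = (27 - 139.5)/65.8958 = -1.7072

-1.7072


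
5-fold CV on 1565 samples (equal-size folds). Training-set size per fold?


Fold size = 1565/5 = 313
Training per fold = 1565 - 313 = 1252

1252


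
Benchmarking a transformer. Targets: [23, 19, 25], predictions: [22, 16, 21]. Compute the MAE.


Absolute errors: |23-22|=1, |19-16|=3, |25-21|=4
Sum = 8
MAE = 8/3 = 8/3

8/3


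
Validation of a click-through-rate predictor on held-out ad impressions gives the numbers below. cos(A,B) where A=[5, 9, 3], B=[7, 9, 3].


A·B = 5·7 + 9·9 + 3·3 = 125
‖A‖ = √115 = 10.7238, ‖B‖ = √139 = 11.7898
cos = 125/(√115·√139) = 125/√15985 = 0.9887

0.9887


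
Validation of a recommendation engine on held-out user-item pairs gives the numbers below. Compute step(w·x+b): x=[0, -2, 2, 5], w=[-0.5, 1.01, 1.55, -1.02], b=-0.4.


z = (0)·(-0.5) + (-2)·(1.01) + (2)·(1.55) + (5)·(-1.02) - 0.4
  = -4.42
step(z) = 0 (z<0)

0


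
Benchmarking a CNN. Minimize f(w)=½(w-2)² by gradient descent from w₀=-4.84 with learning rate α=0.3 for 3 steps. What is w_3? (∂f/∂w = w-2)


step 1: grad = -4.84-2 = -6.84; w = -4.84 - 0.3·(-6.84) = -2.788
step 2: grad = -2.788-2 = -4.788; w = -2.788 - 0.3·(-4.788) = -1.3516
step 3: grad = -1.3516-2 = -3.3516; w = -1.3516 - 0.3·(-3.3516) = -0.34612

-0.34612


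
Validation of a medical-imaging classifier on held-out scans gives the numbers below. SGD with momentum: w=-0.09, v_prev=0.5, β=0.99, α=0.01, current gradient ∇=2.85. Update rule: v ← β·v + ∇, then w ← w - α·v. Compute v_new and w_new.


v_new = 0.99·0.5 + 2.85 = 0.495 + 2.85 = 3.345
w_new = -0.09 - 0.01·3.345 = -0.09 - 0.03345 = -0.12345

v_new=3.345, w_new=-0.12345


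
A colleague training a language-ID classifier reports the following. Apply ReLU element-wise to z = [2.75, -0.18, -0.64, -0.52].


ReLU(2.75) = max(0, 2.75) = 2.75
ReLU(-0.18) = max(0, -0.18) = 0.0
ReLU(-0.64) = max(0, -0.64) = 0.0
ReLU(-0.52) = max(0, -0.52) = 0.0
result = [2.75, 0.0, 0.0, 0.0]

[2.75, 0.0, 0.0, 0.0]


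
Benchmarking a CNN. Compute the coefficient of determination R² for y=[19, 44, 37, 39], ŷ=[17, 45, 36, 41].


ȳ = 34.75
SS_res = Σ(y-ŷ)² = 10
SS_tot = Σ(y-ȳ)² = 356.75
R² = 1 - SS_res/SS_tot = 1 - 0.028 = 0.972

0.972


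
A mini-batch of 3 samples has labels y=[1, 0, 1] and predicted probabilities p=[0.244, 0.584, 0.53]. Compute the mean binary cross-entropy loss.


L[0] = -ln(0.244) = 1.4106
L[1] = -ln(1-0.584) = -ln(0.416) = 0.8771
L[2] = -ln(0.53) = 0.6349
mean = (1.4106 + 0.8771 + 0.6349)/3 = 0.9742

0.9742


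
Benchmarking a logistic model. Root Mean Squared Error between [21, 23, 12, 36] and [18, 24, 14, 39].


MSE = 23/4 = 5.75
RMSE = √(23/4) = 2.3979

2.3979


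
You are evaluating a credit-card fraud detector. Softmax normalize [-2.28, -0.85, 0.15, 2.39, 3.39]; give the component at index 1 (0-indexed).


Exponentials: e^-2.28=0.1023, e^-0.85=0.4274, e^0.15=1.1618, e^2.39=10.9135, e^3.39=29.666
Sum = 42.271
Softmax = [0.0024, 0.0101, 0.0275, 0.2582, 0.7018]
p[1] = 0.4274/42.271 = 0.0101

0.0101


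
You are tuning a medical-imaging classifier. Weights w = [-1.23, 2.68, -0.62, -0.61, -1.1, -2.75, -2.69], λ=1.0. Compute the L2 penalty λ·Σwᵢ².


‖w‖₂² = (-1.23)² + (2.68)² + (-0.62)² + (-0.61)² + (-1.1)² + (-2.75)² + (-2.69)²
     = 1.5129 + 7.1824 + 0.3844 + 0.3721 + 1.21 + 7.5625 + 7.2361
     = 25.4604
λ·‖w‖₂² = 1.0·25.4604 = 25.4604

25.4604


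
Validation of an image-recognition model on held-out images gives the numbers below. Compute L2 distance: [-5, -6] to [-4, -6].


d = √((-5+ 4)² + (-6+ 6)²)
  = √(1 + 0)
  = √1 = 1.0

1.0


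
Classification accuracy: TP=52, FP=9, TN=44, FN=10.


Accuracy = (TP+TN)/(TP+TN+FP+FN)
= (52+44)/(115)
= 96/115 = 83.48%

83.48%


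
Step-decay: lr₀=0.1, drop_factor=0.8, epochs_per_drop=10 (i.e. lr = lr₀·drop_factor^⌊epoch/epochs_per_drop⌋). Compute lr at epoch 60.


n_drops = ⌊60/10⌋ = 6
lr = 0.1·0.8^6 = 0.1·0.262144 = 0.0262144

0.0262144


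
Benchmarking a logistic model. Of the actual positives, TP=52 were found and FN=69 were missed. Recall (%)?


Recall = TP/(TP+FN)
= 52/(52+69)
= 52/121 = 42.98%

42.98%


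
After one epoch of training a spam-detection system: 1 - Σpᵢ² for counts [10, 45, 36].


Probabilities: [10/91, 45/91, 36/91] ≈ [0.1099, 0.4945, 0.3956]
Σpᵢ² = (100 + 2025 + 1296)/91² = 3421/8281
Gini = 1 - Σpᵢ² = 1 - 3421/8281 = 0.5869

0.5869


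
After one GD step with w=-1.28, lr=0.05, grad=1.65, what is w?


w_new = w - α·∇
= -1.28 - 0.05·1.65
= -1.28 - 0.0825
= -1.3625

-1.3625


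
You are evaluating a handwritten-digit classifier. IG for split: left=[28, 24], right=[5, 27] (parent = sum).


Parent = [33, 51], H_parent = 0.9666
H_left = 0.9957 (n=52), H_right = 0.6253 (n=32)
H_children = (52/84)·0.9957 + (32/84)·0.6253 = 0.8546
IG = 0.9666 - 0.8546 = 0.112

0.112


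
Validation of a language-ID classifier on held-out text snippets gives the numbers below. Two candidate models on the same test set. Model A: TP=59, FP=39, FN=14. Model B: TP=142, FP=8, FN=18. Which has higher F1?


Model A: P=59/98=0.602, R=59/73=0.8082, F1=2PR/(P+R)=2TP/(2TP+FP+FN)=118/171=0.6901
Model B: P=142/150=0.9467, R=142/160=0.8875, F1=2PR/(P+R)=2TP/(2TP+FP+FN)=284/310=0.9161
0.6901 < 0.9161 → Model B

Model B


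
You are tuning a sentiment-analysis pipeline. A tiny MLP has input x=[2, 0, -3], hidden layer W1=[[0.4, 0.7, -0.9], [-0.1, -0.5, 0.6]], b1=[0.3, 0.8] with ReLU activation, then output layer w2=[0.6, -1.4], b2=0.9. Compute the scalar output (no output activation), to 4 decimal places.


z1[0] = (0.4)·(2) + (0.7)·(0) + (-0.9)·(-3) + 0.3 = 3.8
z1[1] = (-0.1)·(2) + (-0.5)·(0) + (0.6)·(-3) + 0.8 = -1.2
h = ReLU(z1) = [3.8, 0.0]
output = (0.6)·(3.8) + (-1.4)·(0.0) + 0.9 = 3.18

3.18


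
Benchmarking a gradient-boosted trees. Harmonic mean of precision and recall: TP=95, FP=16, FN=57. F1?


Precision = 95/111 = 0.8559
Recall = 95/152 = 0.625
F1 = 2·P·R/(P+R) = 2·TP/(2·TP+FP+FN) = 190/(190+16+57) = 190/263 = 0.7224

0.7224


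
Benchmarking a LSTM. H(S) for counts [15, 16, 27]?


Probabilities: [15/58, 16/58, 27/58] ≈ [0.2586, 0.2759, 0.4655]
H = -((15/58)·log₂(15/58) + (16/58)·log₂(16/58) + (27/58)·log₂(27/58))
  = 1.5306 bits

1.5306 bits


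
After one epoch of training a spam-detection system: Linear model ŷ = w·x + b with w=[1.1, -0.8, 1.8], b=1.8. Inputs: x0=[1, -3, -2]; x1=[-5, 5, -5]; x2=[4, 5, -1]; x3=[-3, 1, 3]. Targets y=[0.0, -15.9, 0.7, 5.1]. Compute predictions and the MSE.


ŷ0 = (1.1)·(1) + (-0.8)·(-3) + (1.8)·(-2) + 1.8 = 1.7
ŷ1 = (1.1)·(-5) + (-0.8)·(5) + (1.8)·(-5) + 1.8 = -16.7
ŷ2 = (1.1)·(4) + (-0.8)·(5) + (1.8)·(-1) + 1.8 = 0.4
ŷ3 = (1.1)·(-3) + (-0.8)·(1) + (1.8)·(3) + 1.8 = 3.1
errors² = [2.89, 0.64, 0.09, 4.0]
MSE = 7.6200/4 = 1.905

1.905


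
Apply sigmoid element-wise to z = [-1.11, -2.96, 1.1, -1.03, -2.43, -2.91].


σ(-1.11) = 1/(1+e^1.11) = 0.2479
σ(-2.96) = 1/(1+e^2.96) = 0.0493
σ(1.1) = 1/(1+e^-1.1) = 0.7503
σ(-1.03) = 1/(1+e^1.03) = 0.2631
σ(-2.43) = 1/(1+e^2.43) = 0.0809
σ(-2.91) = 1/(1+e^2.91) = 0.0517
result = [0.2479, 0.0493, 0.7503, 0.2631, 0.0809, 0.0517]

[0.2479, 0.0493, 0.7503, 0.2631, 0.0809, 0.0517]


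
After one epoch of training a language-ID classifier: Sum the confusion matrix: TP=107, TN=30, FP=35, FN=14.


Total = TP + TN + FP + FN
= 107 + 30 + 35 + 14
= 186
(Predicted positive: 142, predicted negative: 44)

186


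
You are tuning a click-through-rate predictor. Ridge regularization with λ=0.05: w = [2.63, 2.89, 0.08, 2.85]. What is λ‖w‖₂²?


‖w‖₂² = (2.63)² + (2.89)² + (0.08)² + (2.85)²
     = 6.9169 + 8.3521 + 0.0064 + 8.1225
     = 23.3979
λ·‖w‖₂² = 0.05·23.3979 = 1.169895

1.169895


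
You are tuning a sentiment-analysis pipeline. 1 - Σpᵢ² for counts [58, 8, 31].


Probabilities: [58/97, 8/97, 31/97] ≈ [0.5979, 0.0825, 0.3196]
Σpᵢ² = (3364 + 64 + 961)/97² = 4389/9409
Gini = 1 - Σpᵢ² = 1 - 4389/9409 = 0.5335

0.5335


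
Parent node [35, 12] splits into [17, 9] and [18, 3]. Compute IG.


Parent = [35, 12], H_parent = 0.8196
H_left = 0.9306 (n=26), H_right = 0.5917 (n=21)
H_children = (26/47)·0.9306 + (21/47)·0.5917 = 0.7792
IG = 0.8196 - 0.7792 = 0.0404

0.0404


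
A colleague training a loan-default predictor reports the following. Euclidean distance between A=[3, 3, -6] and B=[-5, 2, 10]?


d = √((3+ 5)² + (3-2)² + (-6-10)²)
  = √(64 + 1 + 256)
  = √321 = 17.9165

17.9165


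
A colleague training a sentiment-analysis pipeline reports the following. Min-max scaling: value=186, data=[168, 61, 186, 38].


min=38, max=186
(186-38)/(186-38) = 148/148 = 1.0

1.0


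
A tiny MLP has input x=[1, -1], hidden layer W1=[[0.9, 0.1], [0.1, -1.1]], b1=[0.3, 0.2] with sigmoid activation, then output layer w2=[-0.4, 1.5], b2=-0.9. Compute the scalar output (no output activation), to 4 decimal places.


z1[0] = (0.9)·(1) + (0.1)·(-1) + 0.3 = 1.1
z1[1] = (0.1)·(1) + (-1.1)·(-1) + 0.2 = 1.4
h = sigmoid(z1) = [0.7503, 0.8022]
output = (-0.4)·(0.7503) + (1.5)·(0.8022) - 0.9 = 0.0032

0.0032


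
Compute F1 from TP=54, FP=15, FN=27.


Precision = 54/69 = 0.7826
Recall = 54/81 = 0.6667
F1 = 2·P·R/(P+R) = 2·TP/(2·TP+FP+FN) = 108/(108+15+27) = 108/150 = 0.72

0.72


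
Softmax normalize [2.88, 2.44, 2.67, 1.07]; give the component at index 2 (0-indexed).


Exponentials: e^2.88=17.8143, e^2.44=11.473, e^2.67=14.44, e^1.07=2.9154
Sum = 46.6427
Softmax = [0.3819, 0.246, 0.3096, 0.0625]
p[2] = 14.44/46.6427 = 0.3096

0.3096


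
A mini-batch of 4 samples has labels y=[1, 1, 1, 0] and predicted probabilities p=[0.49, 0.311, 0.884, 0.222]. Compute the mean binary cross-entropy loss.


L[0] = -ln(0.49) = 0.7133
L[1] = -ln(0.311) = 1.168
L[2] = -ln(0.884) = 0.1233
L[3] = -ln(1-0.222) = -ln(0.778) = 0.251
mean = (0.7133 + 1.168 + 0.1233 + 0.251)/4 = 0.5639

0.5639


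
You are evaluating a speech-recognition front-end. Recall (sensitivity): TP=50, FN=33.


Recall = TP/(TP+FN)
= 50/(50+33)
= 50/83 = 60.24%

60.24%


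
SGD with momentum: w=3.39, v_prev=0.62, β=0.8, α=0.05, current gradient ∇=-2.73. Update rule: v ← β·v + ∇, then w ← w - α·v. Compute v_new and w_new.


v_new = 0.8·0.62 - 2.73 = 0.496 - 2.73 = -2.234
w_new = 3.39 - 0.05·-2.234 = 3.39 + 0.1117 = 3.5017

v_new=-2.234, w_new=3.5017


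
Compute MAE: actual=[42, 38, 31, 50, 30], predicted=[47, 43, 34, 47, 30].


Absolute errors: |42-47|=5, |38-43|=5, |31-34|=3, |50-47|=3, |30-30|=0
Sum = 16
MAE = 16/5 = 16/5

16/5


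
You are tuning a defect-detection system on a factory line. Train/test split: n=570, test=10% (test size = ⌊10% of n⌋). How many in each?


Test = ⌊570·10/100⌋ = 57
Train = 570 - 57 = 513

Train: 513, Test: 57


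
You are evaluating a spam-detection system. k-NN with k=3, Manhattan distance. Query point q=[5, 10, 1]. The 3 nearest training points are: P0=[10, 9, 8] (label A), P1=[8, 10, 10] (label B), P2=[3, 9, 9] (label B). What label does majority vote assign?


d(q,P0) = 13  (label A)
d(q,P1) = 12  (label B)
d(q,P2) = 11  (label B)
Votes: A=1, B=2
Majority → B

B


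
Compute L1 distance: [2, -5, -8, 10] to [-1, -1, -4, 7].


d = |2+ 1| + |-5+ 1| + |-8+ 4| + |10-7|
  = 3 + 4 + 4 + 3
  = 14

14


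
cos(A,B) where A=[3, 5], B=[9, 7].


A·B = 3·9 + 5·7 = 62
‖A‖ = √34 = 5.831, ‖B‖ = √130 = 11.4018
cos = 62/(√34·√130) = 62/√4420 = 0.9326

0.9326


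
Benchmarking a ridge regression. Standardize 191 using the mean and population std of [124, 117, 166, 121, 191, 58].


μ = 129.5, σ = 41.8041
z = (191 - 129.5)/41.8041 = 1.4711

1.4711


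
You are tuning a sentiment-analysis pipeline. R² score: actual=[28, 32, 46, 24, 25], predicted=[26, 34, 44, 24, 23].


ȳ = 31
SS_res = Σ(y-ŷ)² = 16
SS_tot = Σ(y-ȳ)² = 320
R² = 1 - SS_res/SS_tot = 1 - 0.05 = 0.95

0.95


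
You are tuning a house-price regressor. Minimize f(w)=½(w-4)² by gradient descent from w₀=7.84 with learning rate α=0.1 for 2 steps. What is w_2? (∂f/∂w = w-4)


step 1: grad = 7.84-4 = 3.84; w = 7.84 - 0.1·(3.84) = 7.456
step 2: grad = 7.456-4 = 3.456; w = 7.456 - 0.1·(3.456) = 7.1104

7.1104


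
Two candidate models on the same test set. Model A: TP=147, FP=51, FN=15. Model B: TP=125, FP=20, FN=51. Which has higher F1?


Model A: P=147/198=0.7424, R=147/162=0.9074, F1=2PR/(P+R)=2TP/(2TP+FP+FN)=294/360=0.8167
Model B: P=125/145=0.8621, R=125/176=0.7102, F1=2PR/(P+R)=2TP/(2TP+FP+FN)=250/321=0.7788
0.8167 > 0.7788 → Model A

Model A


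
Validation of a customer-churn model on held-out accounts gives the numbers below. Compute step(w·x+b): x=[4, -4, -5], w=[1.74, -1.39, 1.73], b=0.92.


z = (4)·(1.74) + (-4)·(-1.39) + (-5)·(1.73) + 0.92
  = 4.79
step(z) = 1 (z≥0)

1


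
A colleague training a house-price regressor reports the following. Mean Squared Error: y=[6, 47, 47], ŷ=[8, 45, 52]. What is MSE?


Squared errors: (6-8)²=4, (47-45)²=4, (47-52)²=25
Sum = 33
MSE = 33/3 = 11

11


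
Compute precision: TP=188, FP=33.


Precision = TP/(TP+FP)
= 188/(188+33)
= 188/221 = 85.07%

85.07%


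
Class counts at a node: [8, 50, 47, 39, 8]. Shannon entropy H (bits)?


Probabilities: [8/152, 50/152, 47/152, 39/152, 8/152] ≈ [0.0526, 0.3289, 0.3092, 0.2566, 0.0526]
H = -((8/152)·log₂(8/152) + (50/152)·log₂(50/152) + (47/152)·log₂(47/152) + (39/152)·log₂(39/152) + (8/152)·log₂(8/152))
  = 2.0019 bits

2.0019 bits


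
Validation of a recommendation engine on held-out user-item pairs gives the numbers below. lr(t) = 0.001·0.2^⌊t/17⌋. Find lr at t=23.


n_drops = ⌊23/17⌋ = 1
lr = 0.001·0.2^1 = 0.001·0.2 = 0.0002

0.0002


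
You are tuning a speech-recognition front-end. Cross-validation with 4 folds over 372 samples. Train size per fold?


Fold size = 372/4 = 93
Training per fold = 372 - 93 = 279

279


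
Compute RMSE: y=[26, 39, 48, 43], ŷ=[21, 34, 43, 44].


MSE = 76/4 = 19
RMSE = √(76/4) = 4.3589

4.3589


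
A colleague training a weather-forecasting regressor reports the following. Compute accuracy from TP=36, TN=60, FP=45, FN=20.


Accuracy = (TP+TN)/(TP+TN+FP+FN)
= (36+60)/(161)
= 96/161 = 59.63%

59.63%


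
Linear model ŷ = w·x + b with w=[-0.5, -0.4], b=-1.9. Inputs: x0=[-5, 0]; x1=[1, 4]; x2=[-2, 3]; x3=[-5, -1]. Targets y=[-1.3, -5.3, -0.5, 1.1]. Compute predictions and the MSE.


ŷ0 = (-0.5)·(-5) + (-0.4)·(0) - 1.9 = 0.6
ŷ1 = (-0.5)·(1) + (-0.4)·(4) - 1.9 = -4.0
ŷ2 = (-0.5)·(-2) + (-0.4)·(3) - 1.9 = -2.1
ŷ3 = (-0.5)·(-5) + (-0.4)·(-1) - 1.9 = 1.0
errors² = [3.61, 1.69, 2.56, 0.01]
MSE = 7.8700/4 = 1.9675

1.9675


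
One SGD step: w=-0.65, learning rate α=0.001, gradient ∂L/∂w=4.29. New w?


w_new = w - α·∇
= -0.65 - 0.001·4.29
= -0.65 - 0.00429
= -0.65429

-0.65429


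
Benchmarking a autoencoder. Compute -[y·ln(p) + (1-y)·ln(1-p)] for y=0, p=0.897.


BCE = -[y·ln(p) + (1-y)·ln(1-p)]
= -0 - 1·ln(1-0.897)
= -ln(0.103) = 2.273

2.273


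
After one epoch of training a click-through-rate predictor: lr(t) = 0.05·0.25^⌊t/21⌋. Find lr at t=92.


n_drops = ⌊92/21⌋ = 4
lr = 0.05·0.25^4 = 0.05·0.00390625 = 0.0001953125

0.0001953125


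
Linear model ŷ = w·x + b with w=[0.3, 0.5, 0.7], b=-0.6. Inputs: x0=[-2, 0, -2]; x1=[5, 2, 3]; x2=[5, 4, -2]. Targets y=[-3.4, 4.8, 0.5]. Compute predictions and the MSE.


ŷ0 = (0.3)·(-2) + (0.5)·(0) + (0.7)·(-2) - 0.6 = -2.6
ŷ1 = (0.3)·(5) + (0.5)·(2) + (0.7)·(3) - 0.6 = 4.0
ŷ2 = (0.3)·(5) + (0.5)·(4) + (0.7)·(-2) - 0.6 = 1.5
errors² = [0.64, 0.64, 1.0]
MSE = 2.2800/3 = 0.76

0.76


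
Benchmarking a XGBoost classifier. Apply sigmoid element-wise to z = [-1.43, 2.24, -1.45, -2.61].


σ(-1.43) = 1/(1+e^1.43) = 0.1931
σ(2.24) = 1/(1+e^-2.24) = 0.9038
σ(-1.45) = 1/(1+e^1.45) = 0.19
σ(-2.61) = 1/(1+e^2.61) = 0.0685
result = [0.1931, 0.9038, 0.19, 0.0685]

[0.1931, 0.9038, 0.19, 0.0685]


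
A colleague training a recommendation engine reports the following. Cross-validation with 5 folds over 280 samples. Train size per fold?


Fold size = 280/5 = 56
Training per fold = 280 - 56 = 224

224


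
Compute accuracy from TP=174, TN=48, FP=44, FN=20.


Accuracy = (TP+TN)/(TP+TN+FP+FN)
= (174+48)/(286)
= 222/286 = 77.62%

77.62%


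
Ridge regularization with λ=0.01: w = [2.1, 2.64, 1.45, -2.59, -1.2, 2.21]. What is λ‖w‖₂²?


‖w‖₂² = (2.1)² + (2.64)² + (1.45)² + (-2.59)² + (-1.2)² + (2.21)²
     = 4.41 + 6.9696 + 2.1025 + 6.7081 + 1.44 + 4.8841
     = 26.5143
λ·‖w‖₂² = 0.01·26.5143 = 0.265143

0.265143


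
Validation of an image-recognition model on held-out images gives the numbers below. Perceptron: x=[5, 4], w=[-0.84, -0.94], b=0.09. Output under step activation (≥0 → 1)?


z = (5)·(-0.84) + (4)·(-0.94) + 0.09
  = -7.87
step(z) = 0 (z<0)

0


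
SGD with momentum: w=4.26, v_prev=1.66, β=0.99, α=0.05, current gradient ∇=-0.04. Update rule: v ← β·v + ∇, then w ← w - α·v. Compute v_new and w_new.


v_new = 0.99·1.66 - 0.04 = 1.6434 - 0.04 = 1.6034
w_new = 4.26 - 0.05·1.6034 = 4.26 - 0.08017 = 4.17983

v_new=1.6034, w_new=4.17983


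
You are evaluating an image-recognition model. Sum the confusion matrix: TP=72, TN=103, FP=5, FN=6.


Total = TP + TN + FP + FN
= 72 + 103 + 5 + 6
= 186
(Predicted positive: 77, predicted negative: 109)

186


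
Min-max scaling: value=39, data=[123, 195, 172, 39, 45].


min=39, max=195
(39-39)/(195-39) = 0/156 = 0.0

0.0


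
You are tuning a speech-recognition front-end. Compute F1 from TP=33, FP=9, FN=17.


Precision = 33/42 = 0.7857
Recall = 33/50 = 0.66
F1 = 2·P·R/(P+R) = 2·TP/(2·TP+FP+FN) = 66/(66+9+17) = 66/92 = 0.7174

0.7174


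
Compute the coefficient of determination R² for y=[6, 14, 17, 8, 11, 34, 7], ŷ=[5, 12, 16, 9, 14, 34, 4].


ȳ = 13.8571
SS_res = Σ(y-ŷ)² = 25
SS_tot = Σ(y-ȳ)² = 566.86
R² = 1 - SS_res/SS_tot = 1 - 0.0441 = 0.9559

0.9559


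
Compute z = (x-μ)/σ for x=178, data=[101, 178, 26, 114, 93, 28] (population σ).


μ = 90, σ = 52.2653
z = (178 - 90)/52.2653 = 1.6837

1.6837


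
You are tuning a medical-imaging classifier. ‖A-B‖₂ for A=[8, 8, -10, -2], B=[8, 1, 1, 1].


d = √((8-8)² + (8-1)² + (-10-1)² + (-2-1)²)
  = √(0 + 49 + 121 + 9)
  = √179 = 13.3791

13.3791


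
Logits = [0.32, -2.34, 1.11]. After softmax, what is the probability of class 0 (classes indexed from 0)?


Exponentials: e^0.32=1.3771, e^-2.34=0.0963, e^1.11=3.0344
Sum = 4.5078
Softmax = [0.3055, 0.0214, 0.6731]
p[0] = 1.3771/4.5078 = 0.3055

0.3055


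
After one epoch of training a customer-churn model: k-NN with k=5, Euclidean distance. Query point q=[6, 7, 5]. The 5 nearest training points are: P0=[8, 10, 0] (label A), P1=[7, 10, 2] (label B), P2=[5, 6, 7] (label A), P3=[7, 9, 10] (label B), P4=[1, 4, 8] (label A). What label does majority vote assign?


d(q,P0) = 6.1644  (label A)
d(q,P1) = 4.3589  (label B)
d(q,P2) = 2.4495  (label A)
d(q,P3) = 5.4772  (label B)
d(q,P4) = 6.5574  (label A)
Votes: A=3, B=2
Majority → A

A


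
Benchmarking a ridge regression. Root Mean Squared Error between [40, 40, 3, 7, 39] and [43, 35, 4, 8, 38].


MSE = 37/5 = 7.4
RMSE = √(37/5) = 2.7203

2.7203


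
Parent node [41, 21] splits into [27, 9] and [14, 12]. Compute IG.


Parent = [41, 21], H_parent = 0.9236
H_left = 0.8113 (n=36), H_right = 0.9957 (n=26)
H_children = (36/62)·0.8113 + (26/62)·0.9957 = 0.8886
IG = 0.9236 - 0.8886 = 0.035

0.035


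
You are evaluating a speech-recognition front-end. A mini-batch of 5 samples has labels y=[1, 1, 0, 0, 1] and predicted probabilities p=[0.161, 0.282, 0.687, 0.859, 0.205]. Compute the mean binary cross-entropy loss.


L[0] = -ln(0.161) = 1.8264
L[1] = -ln(0.282) = 1.2658
L[2] = -ln(1-0.687) = -ln(0.313) = 1.1616
L[3] = -ln(1-0.859) = -ln(0.141) = 1.959
L[4] = -ln(0.205) = 1.5847
mean = (1.8264 + 1.2658 + 1.1616 + 1.959 + 1.5847)/5 = 1.5595

1.5595


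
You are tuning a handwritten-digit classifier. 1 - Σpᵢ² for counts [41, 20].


Probabilities: [41/61, 20/61] ≈ [0.6721, 0.3279]
Σpᵢ² = (1681 + 400)/61² = 2081/3721
Gini = 1 - Σpᵢ² = 1 - 2081/3721 = 0.4407

0.4407


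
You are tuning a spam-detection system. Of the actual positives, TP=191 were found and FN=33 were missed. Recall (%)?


Recall = TP/(TP+FN)
= 191/(191+33)
= 191/224 = 85.27%

85.27%


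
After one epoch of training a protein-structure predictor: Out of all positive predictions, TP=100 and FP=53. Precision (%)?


Precision = TP/(TP+FP)
= 100/(100+53)
= 100/153 = 65.36%

65.36%


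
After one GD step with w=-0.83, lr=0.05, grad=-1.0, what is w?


w_new = w - α·∇
= -0.83 - 0.05·-1.0
= -0.83 + 0.05
= -0.78

-0.78


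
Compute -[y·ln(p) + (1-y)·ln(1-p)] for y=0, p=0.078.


BCE = -[y·ln(p) + (1-y)·ln(1-p)]
= -0 - 1·ln(1-0.078)
= -ln(0.922) = 0.0812

0.0812


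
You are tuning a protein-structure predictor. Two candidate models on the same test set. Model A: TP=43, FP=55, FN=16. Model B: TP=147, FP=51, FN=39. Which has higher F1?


Model A: P=43/98=0.4388, R=43/59=0.7288, F1=2PR/(P+R)=2TP/(2TP+FP+FN)=86/157=0.5478
Model B: P=147/198=0.7424, R=147/186=0.7903, F1=2PR/(P+R)=2TP/(2TP+FP+FN)=294/384=0.7656
0.5478 < 0.7656 → Model B

Model B


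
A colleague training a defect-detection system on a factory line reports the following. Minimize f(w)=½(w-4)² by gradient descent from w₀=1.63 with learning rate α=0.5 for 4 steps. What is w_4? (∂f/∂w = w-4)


step 1: grad = 1.63-4 = -2.37; w = 1.63 - 0.5·(-2.37) = 2.815
step 2: grad = 2.815-4 = -1.185; w = 2.815 - 0.5·(-1.185) = 3.4075
step 3: grad = 3.4075-4 = -0.5925; w = 3.4075 - 0.5·(-0.5925) = 3.70375
step 4: grad = 3.70375-4 = -0.29625; w = 3.70375 - 0.5·(-0.29625) = 3.851875

3.851875


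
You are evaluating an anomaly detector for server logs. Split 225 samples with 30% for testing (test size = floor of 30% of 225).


Test = ⌊225·30/100⌋ = 67
Train = 225 - 67 = 158

Train: 158, Test: 67


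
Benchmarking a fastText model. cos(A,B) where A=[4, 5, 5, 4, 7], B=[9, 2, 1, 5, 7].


A·B = 4·9 + 5·2 + 5·1 + 4·5 + 7·7 = 120
‖A‖ = √131 = 11.4455, ‖B‖ = √160 = 12.6491
cos = 120/(√131·√160) = 120/√20960 = 0.8289

0.8289


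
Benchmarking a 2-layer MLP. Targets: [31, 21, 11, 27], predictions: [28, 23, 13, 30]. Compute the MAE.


Absolute errors: |31-28|=3, |21-23|=2, |11-13|=2, |27-30|=3
Sum = 10
MAE = 10/4 = 5/2

5/2


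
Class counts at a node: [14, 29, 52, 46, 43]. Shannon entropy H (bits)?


Probabilities: [14/184, 29/184, 52/184, 46/184, 43/184] ≈ [0.0761, 0.1576, 0.2826, 0.25, 0.2337]
H = -((14/184)·log₂(14/184) + (29/184)·log₂(29/184) + (52/184)·log₂(52/184) + (46/184)·log₂(46/184) + (43/184)·log₂(43/184))
  = 2.2082 bits

2.2082 bits


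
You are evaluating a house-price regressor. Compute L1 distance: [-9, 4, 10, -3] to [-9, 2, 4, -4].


d = |-9+ 9| + |4-2| + |10-4| + |-3+ 4|
  = 0 + 2 + 6 + 1
  = 9

9


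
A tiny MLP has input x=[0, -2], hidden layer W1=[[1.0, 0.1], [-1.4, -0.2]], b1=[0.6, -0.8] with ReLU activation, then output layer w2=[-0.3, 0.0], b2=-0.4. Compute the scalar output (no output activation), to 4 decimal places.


z1[0] = (1.0)·(0) + (0.1)·(-2) + 0.6 = 0.4
z1[1] = (-1.4)·(0) + (-0.2)·(-2) - 0.8 = -0.4
h = ReLU(z1) = [0.4, 0.0]
output = (-0.3)·(0.4) + (0.0)·(0.0) - 0.4 = -0.52

-0.52


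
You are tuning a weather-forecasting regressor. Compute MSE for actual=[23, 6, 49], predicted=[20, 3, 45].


Squared errors: (23-20)²=9, (6-3)²=9, (49-45)²=16
Sum = 34
MSE = 34/3 = 34/3

34/3


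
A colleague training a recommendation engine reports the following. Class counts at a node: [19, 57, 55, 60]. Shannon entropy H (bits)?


Probabilities: [19/191, 57/191, 55/191, 60/191] ≈ [0.0995, 0.2984, 0.288, 0.3141]
H = -((19/191)·log₂(19/191) + (57/191)·log₂(57/191) + (55/191)·log₂(55/191) + (60/191)·log₂(60/191))
  = 1.8938 bits

1.8938 bits


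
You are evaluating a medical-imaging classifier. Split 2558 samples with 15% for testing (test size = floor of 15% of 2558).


Test = ⌊2558·15/100⌋ = 383
Train = 2558 - 383 = 2175

Train: 2175, Test: 383


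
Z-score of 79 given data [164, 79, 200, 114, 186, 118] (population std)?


μ = 143.5, σ = 43.0107
z = (79 - 143.5)/43.0107 = -1.4996

-1.4996


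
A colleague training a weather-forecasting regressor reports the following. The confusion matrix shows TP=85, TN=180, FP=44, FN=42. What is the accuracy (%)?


Accuracy = (TP+TN)/(TP+TN+FP+FN)
= (85+180)/(351)
= 265/351 = 75.5%

75.5%


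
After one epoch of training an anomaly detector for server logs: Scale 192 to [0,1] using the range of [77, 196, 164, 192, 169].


min=77, max=196
(192-77)/(196-77) = 115/119 = 0.9664

0.9664


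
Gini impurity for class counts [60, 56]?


Probabilities: [60/116, 56/116] ≈ [0.5172, 0.4828]
Σpᵢ² = (3600 + 3136)/116² = 6736/13456
Gini = 1 - Σpᵢ² = 1 - 6736/13456 = 0.4994

0.4994


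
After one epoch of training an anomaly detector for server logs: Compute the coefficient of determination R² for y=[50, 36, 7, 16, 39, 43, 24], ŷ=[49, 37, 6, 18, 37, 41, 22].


ȳ = 30.7143
SS_res = Σ(y-ŷ)² = 19
SS_tot = Σ(y-ȳ)² = 1443.43
R² = 1 - SS_res/SS_tot = 1 - 0.0132 = 0.9868

0.9868


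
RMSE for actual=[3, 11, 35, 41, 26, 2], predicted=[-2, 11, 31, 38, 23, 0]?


MSE = 63/6 = 10.5
RMSE = √(63/6) = 3.2404

3.2404


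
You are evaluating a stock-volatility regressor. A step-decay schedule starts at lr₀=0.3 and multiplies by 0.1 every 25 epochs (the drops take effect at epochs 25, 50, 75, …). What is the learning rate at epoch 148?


n_drops = ⌊148/25⌋ = 5
lr = 0.3·0.1^5 = 0.3·0.00001 = 0.000003

0.000003


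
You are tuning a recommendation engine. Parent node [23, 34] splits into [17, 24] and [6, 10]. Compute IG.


Parent = [23, 34], H_parent = 0.973
H_left = 0.9789 (n=41), H_right = 0.9544 (n=16)
H_children = (41/57)·0.9789 + (16/57)·0.9544 = 0.972
IG = 0.973 - 0.972 = 0.001

0.001


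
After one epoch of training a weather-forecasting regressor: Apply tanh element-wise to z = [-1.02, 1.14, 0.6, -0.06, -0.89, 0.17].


tanh(-1.02) = -0.7699
tanh(1.14) = 0.8144
tanh(0.6) = 0.537
tanh(-0.06) = -0.0599
tanh(-0.89) = -0.7114
tanh(0.17) = 0.1684
result = [-0.7699, 0.8144, 0.537, -0.0599, -0.7114, 0.1684]

[-0.7699, 0.8144, 0.537, -0.0599, -0.7114, 0.1684]


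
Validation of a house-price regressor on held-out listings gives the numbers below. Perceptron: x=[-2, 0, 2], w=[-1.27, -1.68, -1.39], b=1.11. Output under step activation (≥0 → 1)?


z = (-2)·(-1.27) + (0)·(-1.68) + (2)·(-1.39) + 1.11
  = 0.87
step(z) = 1 (z≥0)

1


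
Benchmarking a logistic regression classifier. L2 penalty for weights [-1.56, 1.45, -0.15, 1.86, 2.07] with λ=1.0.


‖w‖₂² = (-1.56)² + (1.45)² + (-0.15)² + (1.86)² + (2.07)²
     = 2.4336 + 2.1025 + 0.0225 + 3.4596 + 4.2849
     = 12.3031
λ·‖w‖₂² = 1.0·12.3031 = 12.3031

12.3031


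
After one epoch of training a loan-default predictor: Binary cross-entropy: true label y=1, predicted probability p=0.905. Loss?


BCE = -[y·ln(p) + (1-y)·ln(1-p)]
= -1·ln(0.905) - 0
= -ln(0.905) = 0.0998

0.0998


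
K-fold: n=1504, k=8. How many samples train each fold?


Fold size = 1504/8 = 188
Training per fold = 1504 - 188 = 1316

1316


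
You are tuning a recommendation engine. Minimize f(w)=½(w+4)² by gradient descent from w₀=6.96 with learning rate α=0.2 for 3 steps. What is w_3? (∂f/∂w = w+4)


step 1: grad = 6.96+4 = 10.96; w = 6.96 - 0.2·(10.96) = 4.768
step 2: grad = 4.768+4 = 8.768; w = 4.768 - 0.2·(8.768) = 3.0144
step 3: grad = 3.0144+4 = 7.0144; w = 3.0144 - 0.2·(7.0144) = 1.61152

1.61152


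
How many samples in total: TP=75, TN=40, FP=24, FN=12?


Total = TP + TN + FP + FN
= 75 + 40 + 24 + 12
= 151
(Predicted positive: 99, predicted negative: 52)

151


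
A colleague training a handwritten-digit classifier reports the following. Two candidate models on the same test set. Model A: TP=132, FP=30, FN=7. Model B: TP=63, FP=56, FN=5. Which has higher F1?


Model A: P=132/162=0.8148, R=132/139=0.9496, F1=2PR/(P+R)=2TP/(2TP+FP+FN)=264/301=0.8771
Model B: P=63/119=0.5294, R=63/68=0.9265, F1=2PR/(P+R)=2TP/(2TP+FP+FN)=126/187=0.6738
0.8771 > 0.6738 → Model A

Model A


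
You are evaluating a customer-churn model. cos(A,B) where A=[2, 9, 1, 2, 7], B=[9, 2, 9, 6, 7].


A·B = 2·9 + 9·2 + 1·9 + 2·6 + 7·7 = 106
‖A‖ = √139 = 11.7898, ‖B‖ = √251 = 15.843
cos = 106/(√139·√251) = 106/√34889 = 0.5675

0.5675


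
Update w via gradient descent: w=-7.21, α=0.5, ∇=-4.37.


w_new = w - α·∇
= -7.21 - 0.5·-4.37
= -7.21 + 2.185
= -5.025

-5.025


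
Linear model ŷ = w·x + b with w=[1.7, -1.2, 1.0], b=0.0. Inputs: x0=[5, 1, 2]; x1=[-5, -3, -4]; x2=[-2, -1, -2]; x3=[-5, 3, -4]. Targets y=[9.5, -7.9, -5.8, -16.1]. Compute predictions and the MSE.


ŷ0 = (1.7)·(5) + (-1.2)·(1) + (1.0)·(2) + 0.0 = 9.3
ŷ1 = (1.7)·(-5) + (-1.2)·(-3) + (1.0)·(-4) + 0.0 = -8.9
ŷ2 = (1.7)·(-2) + (-1.2)·(-1) + (1.0)·(-2) + 0.0 = -4.2
ŷ3 = (1.7)·(-5) + (-1.2)·(3) + (1.0)·(-4) + 0.0 = -16.1
errors² = [0.04, 1.0, 2.56, 0.0]
MSE = 3.6000/4 = 0.9

0.9


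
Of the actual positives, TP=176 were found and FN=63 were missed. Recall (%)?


Recall = TP/(TP+FN)
= 176/(176+63)
= 176/239 = 73.64%

73.64%


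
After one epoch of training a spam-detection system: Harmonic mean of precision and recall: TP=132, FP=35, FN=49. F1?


Precision = 132/167 = 0.7904
Recall = 132/181 = 0.7293
F1 = 2·P·R/(P+R) = 2·TP/(2·TP+FP+FN) = 264/(264+35+49) = 264/348 = 0.7586

0.7586


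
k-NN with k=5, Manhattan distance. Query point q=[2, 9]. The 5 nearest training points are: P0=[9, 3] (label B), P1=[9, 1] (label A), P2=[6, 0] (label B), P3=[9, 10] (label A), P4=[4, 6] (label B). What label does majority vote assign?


d(q,P0) = 13  (label B)
d(q,P1) = 15  (label A)
d(q,P2) = 13  (label B)
d(q,P3) = 8  (label A)
d(q,P4) = 5  (label B)
Votes: A=2, B=3
Majority → B

B


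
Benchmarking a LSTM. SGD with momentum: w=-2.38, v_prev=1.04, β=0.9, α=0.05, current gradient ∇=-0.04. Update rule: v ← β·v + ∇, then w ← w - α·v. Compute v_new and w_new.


v_new = 0.9·1.04 - 0.04 = 0.936 - 0.04 = 0.896
w_new = -2.38 - 0.05·0.896 = -2.38 - 0.0448 = -2.4248

v_new=0.896, w_new=-2.4248


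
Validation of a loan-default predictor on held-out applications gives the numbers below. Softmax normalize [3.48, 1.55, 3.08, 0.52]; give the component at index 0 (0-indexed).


Exponentials: e^3.48=32.4597, e^1.55=4.7115, e^3.08=21.7584, e^0.52=1.682
Sum = 60.6116
Softmax = [0.5355, 0.0777, 0.359, 0.0278]
p[0] = 32.4597/60.6116 = 0.5355

0.5355


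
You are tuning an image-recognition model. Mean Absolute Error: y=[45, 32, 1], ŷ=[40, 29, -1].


Absolute errors: |45-40|=5, |32-29|=3, |1+ 1|=2
Sum = 10
MAE = 10/3 = 10/3

10/3


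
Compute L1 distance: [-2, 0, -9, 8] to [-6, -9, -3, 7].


d = |-2+ 6| + |0+ 9| + |-9+ 3| + |8-7|
  = 4 + 9 + 6 + 1
  = 20

20


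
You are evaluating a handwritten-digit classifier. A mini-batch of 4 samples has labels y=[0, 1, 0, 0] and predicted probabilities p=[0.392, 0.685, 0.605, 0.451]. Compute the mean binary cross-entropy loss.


L[0] = -ln(1-0.392) = -ln(0.608) = 0.4976
L[1] = -ln(0.685) = 0.3783
L[2] = -ln(1-0.605) = -ln(0.395) = 0.9289
L[3] = -ln(1-0.451) = -ln(0.549) = 0.5997
mean = (0.4976 + 0.3783 + 0.9289 + 0.5997)/4 = 0.6011

0.6011


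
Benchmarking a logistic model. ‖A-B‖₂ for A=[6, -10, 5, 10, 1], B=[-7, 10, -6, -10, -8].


d = √((6+ 7)² + (-10-10)² + (5+ 6)² + (10+ 10)² + (1+ 8)²)
  = √(169 + 400 + 121 + 400 + 81)
  = √1171 = 34.2199

34.2199


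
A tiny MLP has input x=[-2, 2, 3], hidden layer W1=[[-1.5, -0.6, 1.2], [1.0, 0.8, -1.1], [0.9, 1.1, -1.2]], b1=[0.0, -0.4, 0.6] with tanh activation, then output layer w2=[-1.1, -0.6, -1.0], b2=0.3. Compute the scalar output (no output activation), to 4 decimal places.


z1[0] = (-1.5)·(-2) + (-0.6)·(2) + (1.2)·(3) + 0.0 = 5.4
z1[1] = (1.0)·(-2) + (0.8)·(2) + (-1.1)·(3) - 0.4 = -4.1
z1[2] = (0.9)·(-2) + (1.1)·(2) + (-1.2)·(3) + 0.6 = -2.6
h = tanh(z1) = [1.0, -0.9995, -0.989]
output = (-1.1)·(1.0) + (-0.6)·(-0.9995) + (-1.0)·(-0.989) + 0.3 = 0.7887

0.7887


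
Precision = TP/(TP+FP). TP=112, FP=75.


Precision = TP/(TP+FP)
= 112/(112+75)
= 112/187 = 59.89%

59.89%


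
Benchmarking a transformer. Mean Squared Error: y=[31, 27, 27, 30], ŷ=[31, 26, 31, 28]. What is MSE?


Squared errors: (31-31)²=0, (27-26)²=1, (27-31)²=16, (30-28)²=4
Sum = 21
MSE = 21/4 = 21/4

21/4


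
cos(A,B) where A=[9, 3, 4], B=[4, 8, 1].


A·B = 9·4 + 3·8 + 4·1 = 64
‖A‖ = √106 = 10.2956, ‖B‖ = √81 = 9
cos = 64/(√106·√81) = 64/√8586 = 0.6907

0.6907


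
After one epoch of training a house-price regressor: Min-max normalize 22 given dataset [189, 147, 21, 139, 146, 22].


min=21, max=189
(22-21)/(189-21) = 1/168 = 0.006

0.006


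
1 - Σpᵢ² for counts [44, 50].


Probabilities: [44/94, 50/94] ≈ [0.4681, 0.5319]
Σpᵢ² = (1936 + 2500)/94² = 4436/8836
Gini = 1 - Σpᵢ² = 1 - 4436/8836 = 0.498

0.498


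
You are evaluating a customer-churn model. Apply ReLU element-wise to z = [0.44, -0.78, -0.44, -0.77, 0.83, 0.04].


ReLU(0.44) = max(0, 0.44) = 0.44
ReLU(-0.78) = max(0, -0.78) = 0.0
ReLU(-0.44) = max(0, -0.44) = 0.0
ReLU(-0.77) = max(0, -0.77) = 0.0
ReLU(0.83) = max(0, 0.83) = 0.83
ReLU(0.04) = max(0, 0.04) = 0.04
result = [0.44, 0.0, 0.0, 0.0, 0.83, 0.04]

[0.44, 0.0, 0.0, 0.0, 0.83, 0.04]


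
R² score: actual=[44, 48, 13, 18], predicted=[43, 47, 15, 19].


ȳ = 30.75
SS_res = Σ(y-ŷ)² = 7
SS_tot = Σ(y-ȳ)² = 950.75
R² = 1 - SS_res/SS_tot = 1 - 0.0074 = 0.9926

0.9926


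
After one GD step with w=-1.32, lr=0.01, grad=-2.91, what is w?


w_new = w - α·∇
= -1.32 - 0.01·-2.91
= -1.32 + 0.0291
= -1.2909

-1.2909


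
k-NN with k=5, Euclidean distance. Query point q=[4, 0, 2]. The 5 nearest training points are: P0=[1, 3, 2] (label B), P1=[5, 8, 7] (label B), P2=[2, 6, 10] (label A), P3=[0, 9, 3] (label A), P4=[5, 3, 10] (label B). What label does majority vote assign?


d(q,P0) = 4.2426  (label B)
d(q,P1) = 9.4868  (label B)
d(q,P2) = 10.198  (label A)
d(q,P3) = 9.8995  (label A)
d(q,P4) = 8.6023  (label B)
Votes: A=2, B=3
Majority → B

B


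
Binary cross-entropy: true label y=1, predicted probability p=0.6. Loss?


BCE = -[y·ln(p) + (1-y)·ln(1-p)]
= -1·ln(0.6) - 0
= -ln(0.6) = 0.5108

0.5108


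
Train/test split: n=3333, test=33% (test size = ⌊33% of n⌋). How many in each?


Test = ⌊3333·33/100⌋ = 1099
Train = 3333 - 1099 = 2234

Train: 2234, Test: 1099


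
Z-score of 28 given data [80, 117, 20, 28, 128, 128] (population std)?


μ = 83.5, σ = 45.1064
z = (28 - 83.5)/45.1064 = -1.2304

-1.2304


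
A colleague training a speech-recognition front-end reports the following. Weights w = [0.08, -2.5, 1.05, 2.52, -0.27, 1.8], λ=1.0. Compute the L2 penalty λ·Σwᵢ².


‖w‖₂² = (0.08)² + (-2.5)² + (1.05)² + (2.52)² + (-0.27)² + (1.8)²
     = 0.0064 + 6.25 + 1.1025 + 6.3504 + 0.0729 + 3.24
     = 17.0222
λ·‖w‖₂² = 1.0·17.0222 = 17.0222

17.0222


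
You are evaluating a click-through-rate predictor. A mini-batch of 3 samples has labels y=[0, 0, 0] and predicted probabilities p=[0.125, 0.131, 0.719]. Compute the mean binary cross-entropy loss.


L[0] = -ln(1-0.125) = -ln(0.875) = 0.1335
L[1] = -ln(1-0.131) = -ln(0.869) = 0.1404
L[2] = -ln(1-0.719) = -ln(0.281) = 1.2694
mean = (0.1335 + 0.1404 + 1.2694)/3 = 0.5144

0.5144


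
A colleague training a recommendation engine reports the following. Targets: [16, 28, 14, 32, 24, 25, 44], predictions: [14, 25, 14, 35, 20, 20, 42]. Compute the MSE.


Squared errors: (16-14)²=4, (28-25)²=9, (14-14)²=0, (32-35)²=9, (24-20)²=16, (25-20)²=25, (44-42)²=4
Sum = 67
MSE = 67/7 = 67/7

67/7


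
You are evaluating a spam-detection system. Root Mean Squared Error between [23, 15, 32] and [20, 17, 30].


MSE = 17/3 = 5.6667
RMSE = √(17/3) = 2.3805

2.3805


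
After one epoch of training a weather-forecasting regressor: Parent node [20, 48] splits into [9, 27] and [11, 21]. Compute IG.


Parent = [20, 48], H_parent = 0.874
H_left = 0.8113 (n=36), H_right = 0.9284 (n=32)
H_children = (36/68)·0.8113 + (32/68)·0.9284 = 0.8664
IG = 0.874 - 0.8664 = 0.0076

0.0076


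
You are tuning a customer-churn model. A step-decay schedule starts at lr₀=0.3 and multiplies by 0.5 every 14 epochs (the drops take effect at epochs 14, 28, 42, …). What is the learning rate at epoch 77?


n_drops = ⌊77/14⌋ = 5
lr = 0.3·0.5^5 = 0.3·0.03125 = 0.009375

0.009375


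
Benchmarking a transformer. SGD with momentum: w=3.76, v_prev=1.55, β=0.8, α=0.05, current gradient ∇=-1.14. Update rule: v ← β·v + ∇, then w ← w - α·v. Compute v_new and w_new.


v_new = 0.8·1.55 - 1.14 = 1.24 - 1.14 = 0.1
w_new = 3.76 - 0.05·0.1 = 3.76 - 0.005 = 3.755

v_new=0.1, w_new=3.755


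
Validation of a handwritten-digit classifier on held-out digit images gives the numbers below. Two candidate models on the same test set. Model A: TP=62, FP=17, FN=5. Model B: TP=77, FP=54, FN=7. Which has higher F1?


Model A: P=62/79=0.7848, R=62/67=0.9254, F1=2PR/(P+R)=2TP/(2TP+FP+FN)=124/146=0.8493
Model B: P=77/131=0.5878, R=77/84=0.9167, F1=2PR/(P+R)=2TP/(2TP+FP+FN)=154/215=0.7163
0.8493 > 0.7163 → Model A

Model A


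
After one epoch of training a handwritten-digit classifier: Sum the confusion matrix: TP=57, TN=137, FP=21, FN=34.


Total = TP + TN + FP + FN
= 57 + 137 + 21 + 34
= 249
(Predicted positive: 78, predicted negative: 171)

249


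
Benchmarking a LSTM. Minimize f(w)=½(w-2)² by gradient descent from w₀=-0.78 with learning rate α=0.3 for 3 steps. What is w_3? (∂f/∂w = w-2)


step 1: grad = -0.78-2 = -2.78; w = -0.78 - 0.3·(-2.78) = 0.054
step 2: grad = 0.054-2 = -1.946; w = 0.054 - 0.3·(-1.946) = 0.6378
step 3: grad = 0.6378-2 = -1.3622; w = 0.6378 - 0.3·(-1.3622) = 1.04646

1.04646


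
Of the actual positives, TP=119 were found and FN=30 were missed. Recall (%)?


Recall = TP/(TP+FN)
= 119/(119+30)
= 119/149 = 79.87%

79.87%


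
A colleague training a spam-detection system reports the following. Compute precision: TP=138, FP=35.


Precision = TP/(TP+FP)
= 138/(138+35)
= 138/173 = 79.77%

79.77%


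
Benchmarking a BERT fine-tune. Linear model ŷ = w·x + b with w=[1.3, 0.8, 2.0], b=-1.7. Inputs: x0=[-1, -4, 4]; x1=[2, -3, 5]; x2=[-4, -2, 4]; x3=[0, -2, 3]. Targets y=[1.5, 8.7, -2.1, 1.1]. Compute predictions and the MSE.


ŷ0 = (1.3)·(-1) + (0.8)·(-4) + (2.0)·(4) - 1.7 = 1.8
ŷ1 = (1.3)·(2) + (0.8)·(-3) + (2.0)·(5) - 1.7 = 8.5
ŷ2 = (1.3)·(-4) + (0.8)·(-2) + (2.0)·(4) - 1.7 = -0.5
ŷ3 = (1.3)·(0) + (0.8)·(-2) + (2.0)·(3) - 1.7 = 2.7
errors² = [0.09, 0.04, 2.56, 2.56]
MSE = 5.2500/4 = 1.3125

1.3125


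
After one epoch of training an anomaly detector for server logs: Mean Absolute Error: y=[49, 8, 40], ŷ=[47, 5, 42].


Absolute errors: |49-47|=2, |8-5|=3, |40-42|=2
Sum = 7
MAE = 7/3 = 7/3

7/3


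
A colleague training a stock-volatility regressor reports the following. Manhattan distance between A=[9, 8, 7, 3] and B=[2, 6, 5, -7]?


d = |9-2| + |8-6| + |7-5| + |3+ 7|
  = 7 + 2 + 2 + 10
  = 21

21
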